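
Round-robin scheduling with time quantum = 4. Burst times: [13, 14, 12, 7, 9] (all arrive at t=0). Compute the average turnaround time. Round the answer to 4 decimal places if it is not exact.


Time quantum = 4
Execution trace:
  J1 runs 4 units, time = 4
  J2 runs 4 units, time = 8
  J3 runs 4 units, time = 12
  J4 runs 4 units, time = 16
  J5 runs 4 units, time = 20
  J1 runs 4 units, time = 24
  J2 runs 4 units, time = 28
  J3 runs 4 units, time = 32
  J4 runs 3 units, time = 35
  J5 runs 4 units, time = 39
  J1 runs 4 units, time = 43
  J2 runs 4 units, time = 47
  J3 runs 4 units, time = 51
  J5 runs 1 units, time = 52
  J1 runs 1 units, time = 53
  J2 runs 2 units, time = 55
Finish times: [53, 55, 51, 35, 52]
Average turnaround = 246/5 = 49.2

49.2


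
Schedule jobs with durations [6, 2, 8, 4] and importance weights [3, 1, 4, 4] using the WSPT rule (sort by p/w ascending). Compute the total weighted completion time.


Compute p/w ratios and sort ascending (WSPT): [(4, 4), (6, 3), (2, 1), (8, 4)]
Compute weighted completion times:
  Job (p=4,w=4): C=4, w*C=4*4=16
  Job (p=6,w=3): C=10, w*C=3*10=30
  Job (p=2,w=1): C=12, w*C=1*12=12
  Job (p=8,w=4): C=20, w*C=4*20=80
Total weighted completion time = 138

138


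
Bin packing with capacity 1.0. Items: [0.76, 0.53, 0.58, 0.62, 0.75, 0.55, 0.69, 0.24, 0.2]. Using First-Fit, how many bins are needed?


Place items sequentially using First-Fit:
  Item 0.76 -> new Bin 1
  Item 0.53 -> new Bin 2
  Item 0.58 -> new Bin 3
  Item 0.62 -> new Bin 4
  Item 0.75 -> new Bin 5
  Item 0.55 -> new Bin 6
  Item 0.69 -> new Bin 7
  Item 0.24 -> Bin 1 (now 1.0)
  Item 0.2 -> Bin 2 (now 0.73)
Total bins used = 7

7


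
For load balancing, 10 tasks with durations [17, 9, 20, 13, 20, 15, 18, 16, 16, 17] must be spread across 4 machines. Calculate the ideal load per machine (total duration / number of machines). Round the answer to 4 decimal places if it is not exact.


Total processing time = 17 + 9 + 20 + 13 + 20 + 15 + 18 + 16 + 16 + 17 = 161
Number of machines = 4
Ideal balanced load = 161 / 4 = 40.25

40.25


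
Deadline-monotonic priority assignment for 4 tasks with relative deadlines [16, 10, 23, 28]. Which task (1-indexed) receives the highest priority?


Sort tasks by relative deadline (ascending):
  Task 2: deadline = 10
  Task 1: deadline = 16
  Task 3: deadline = 23
  Task 4: deadline = 28
Priority order (highest first): [2, 1, 3, 4]
Highest priority task = 2

2


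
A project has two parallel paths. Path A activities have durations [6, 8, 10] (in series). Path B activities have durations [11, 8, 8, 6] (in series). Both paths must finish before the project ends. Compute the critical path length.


Path A total = 6 + 8 + 10 = 24
Path B total = 11 + 8 + 8 + 6 = 33
Critical path = longest path = max(24, 33) = 33

33


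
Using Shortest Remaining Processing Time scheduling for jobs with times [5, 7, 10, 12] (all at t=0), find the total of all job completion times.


Since all jobs arrive at t=0, SRPT equals SPT ordering.
SPT order: [5, 7, 10, 12]
Completion times:
  Job 1: p=5, C=5
  Job 2: p=7, C=12
  Job 3: p=10, C=22
  Job 4: p=12, C=34
Total completion time = 5 + 12 + 22 + 34 = 73

73


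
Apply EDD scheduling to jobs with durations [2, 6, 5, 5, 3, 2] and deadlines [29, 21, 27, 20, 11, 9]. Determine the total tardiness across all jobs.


Sort by due date (EDD order): [(2, 9), (3, 11), (5, 20), (6, 21), (5, 27), (2, 29)]
Compute completion times and tardiness:
  Job 1: p=2, d=9, C=2, tardiness=max(0,2-9)=0
  Job 2: p=3, d=11, C=5, tardiness=max(0,5-11)=0
  Job 3: p=5, d=20, C=10, tardiness=max(0,10-20)=0
  Job 4: p=6, d=21, C=16, tardiness=max(0,16-21)=0
  Job 5: p=5, d=27, C=21, tardiness=max(0,21-27)=0
  Job 6: p=2, d=29, C=23, tardiness=max(0,23-29)=0
Total tardiness = 0

0


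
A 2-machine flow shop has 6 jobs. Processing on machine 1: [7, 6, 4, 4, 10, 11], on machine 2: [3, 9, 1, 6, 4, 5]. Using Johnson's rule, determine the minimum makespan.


Apply Johnson's rule:
  Group 1 (a <= b): [(4, 4, 6), (2, 6, 9)]
  Group 2 (a > b): [(6, 11, 5), (5, 10, 4), (1, 7, 3), (3, 4, 1)]
Optimal job order: [4, 2, 6, 5, 1, 3]
Schedule:
  Job 4: M1 done at 4, M2 done at 10
  Job 2: M1 done at 10, M2 done at 19
  Job 6: M1 done at 21, M2 done at 26
  Job 5: M1 done at 31, M2 done at 35
  Job 1: M1 done at 38, M2 done at 41
  Job 3: M1 done at 42, M2 done at 43
Makespan = 43

43


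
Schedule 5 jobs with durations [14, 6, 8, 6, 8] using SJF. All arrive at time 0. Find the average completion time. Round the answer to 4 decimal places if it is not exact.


SJF order (ascending): [6, 6, 8, 8, 14]
Completion times:
  Job 1: burst=6, C=6
  Job 2: burst=6, C=12
  Job 3: burst=8, C=20
  Job 4: burst=8, C=28
  Job 5: burst=14, C=42
Average completion = 108/5 = 21.6

21.6


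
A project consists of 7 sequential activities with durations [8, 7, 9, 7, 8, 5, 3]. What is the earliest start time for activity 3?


Activity 3 starts after activities 1 through 2 complete.
Predecessor durations: [8, 7]
ES = 8 + 7 = 15

15


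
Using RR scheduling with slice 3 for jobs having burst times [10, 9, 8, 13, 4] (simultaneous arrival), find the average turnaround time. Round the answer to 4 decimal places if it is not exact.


Time quantum = 3
Execution trace:
  J1 runs 3 units, time = 3
  J2 runs 3 units, time = 6
  J3 runs 3 units, time = 9
  J4 runs 3 units, time = 12
  J5 runs 3 units, time = 15
  J1 runs 3 units, time = 18
  J2 runs 3 units, time = 21
  J3 runs 3 units, time = 24
  J4 runs 3 units, time = 27
  J5 runs 1 units, time = 28
  J1 runs 3 units, time = 31
  J2 runs 3 units, time = 34
  J3 runs 2 units, time = 36
  J4 runs 3 units, time = 39
  J1 runs 1 units, time = 40
  J4 runs 3 units, time = 43
  J4 runs 1 units, time = 44
Finish times: [40, 34, 36, 44, 28]
Average turnaround = 182/5 = 36.4

36.4


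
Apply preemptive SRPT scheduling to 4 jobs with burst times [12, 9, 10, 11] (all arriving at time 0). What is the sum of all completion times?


Since all jobs arrive at t=0, SRPT equals SPT ordering.
SPT order: [9, 10, 11, 12]
Completion times:
  Job 1: p=9, C=9
  Job 2: p=10, C=19
  Job 3: p=11, C=30
  Job 4: p=12, C=42
Total completion time = 9 + 19 + 30 + 42 = 100

100


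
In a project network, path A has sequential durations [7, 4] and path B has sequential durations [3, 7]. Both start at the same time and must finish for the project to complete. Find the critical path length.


Path A total = 7 + 4 = 11
Path B total = 3 + 7 = 10
Critical path = longest path = max(11, 10) = 11

11


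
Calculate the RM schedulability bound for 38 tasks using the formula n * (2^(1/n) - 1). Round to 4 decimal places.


Compute 2^(1/38) = 1.0184080933
Subtract 1: 1.0184080933 - 1 = 0.0184080933
Multiply by n: 38 * 0.0184080933 = 0.6995075454
Round to 4 dp: 0.6995

0.6995


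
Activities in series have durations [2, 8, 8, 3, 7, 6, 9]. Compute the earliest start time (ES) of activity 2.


Activity 2 starts after activities 1 through 1 complete.
Predecessor durations: [2]
ES = 2 = 2

2


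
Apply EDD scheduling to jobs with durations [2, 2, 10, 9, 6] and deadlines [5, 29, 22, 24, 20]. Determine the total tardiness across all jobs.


Sort by due date (EDD order): [(2, 5), (6, 20), (10, 22), (9, 24), (2, 29)]
Compute completion times and tardiness:
  Job 1: p=2, d=5, C=2, tardiness=max(0,2-5)=0
  Job 2: p=6, d=20, C=8, tardiness=max(0,8-20)=0
  Job 3: p=10, d=22, C=18, tardiness=max(0,18-22)=0
  Job 4: p=9, d=24, C=27, tardiness=max(0,27-24)=3
  Job 5: p=2, d=29, C=29, tardiness=max(0,29-29)=0
Total tardiness = 3

3


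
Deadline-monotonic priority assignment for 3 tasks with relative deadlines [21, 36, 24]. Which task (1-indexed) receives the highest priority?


Sort tasks by relative deadline (ascending):
  Task 1: deadline = 21
  Task 3: deadline = 24
  Task 2: deadline = 36
Priority order (highest first): [1, 3, 2]
Highest priority task = 1

1


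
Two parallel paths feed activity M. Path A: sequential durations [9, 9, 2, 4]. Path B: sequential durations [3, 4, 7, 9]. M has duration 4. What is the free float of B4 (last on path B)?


ES(B4) = sum of predecessors on chain B = 14
EF(B4) = ES + duration = 14 + 9 = 23
Successor of B4 is M. ES(M) = max(sum(A), sum(B)) = max(24, 23) = 24
Free float = ES(successor) - EF(current) = 24 - 23 = 1

1


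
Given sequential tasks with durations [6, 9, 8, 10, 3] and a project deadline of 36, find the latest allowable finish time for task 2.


LF(activity 2) = deadline - sum of successor durations
Successors: activities 3 through 5 with durations [8, 10, 3]
Sum of successor durations = 21
LF = 36 - 21 = 15

15


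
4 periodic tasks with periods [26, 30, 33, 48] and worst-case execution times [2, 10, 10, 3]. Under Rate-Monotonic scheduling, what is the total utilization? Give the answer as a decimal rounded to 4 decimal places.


Compute individual utilizations (exact fractions):
  Task 1: C/T = 2/26 = 1/13 (approx. 0.0769)
  Task 2: C/T = 10/30 = 1/3 (approx. 0.3333)
  Task 3: C/T = 10/33 (approx. 0.303)
  Task 4: C/T = 3/48 = 1/16 (approx. 0.0625)
Total utilization U = 1/13 + 1/3 + 10/33 + 1/16 = 1775/2288
Rounded to 4 decimal places: U = 0.7758
RM (Liu & Layland) bound for 4 tasks = 0.756828; compare with U = 1775/2288 (approx. 0.775787)
bound < U <= 1, so the RM sufficient condition is not met (inconclusive; an exact test such as response-time analysis is needed).

0.7758


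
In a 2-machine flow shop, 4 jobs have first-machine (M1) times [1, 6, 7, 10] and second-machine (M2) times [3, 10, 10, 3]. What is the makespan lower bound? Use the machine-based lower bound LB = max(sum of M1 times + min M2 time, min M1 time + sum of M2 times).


LB1 = sum(M1 times) + min(M2 times) = 24 + 3 = 27
LB2 = min(M1 times) + sum(M2 times) = 1 + 26 = 27
Lower bound = max(LB1, LB2) = max(27, 27) = 27

27


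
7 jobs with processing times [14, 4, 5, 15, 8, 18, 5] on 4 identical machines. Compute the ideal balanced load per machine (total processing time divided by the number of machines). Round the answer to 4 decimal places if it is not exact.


Total processing time = 14 + 4 + 5 + 15 + 8 + 18 + 5 = 69
Number of machines = 4
Ideal balanced load = 69 / 4 = 17.25

17.25


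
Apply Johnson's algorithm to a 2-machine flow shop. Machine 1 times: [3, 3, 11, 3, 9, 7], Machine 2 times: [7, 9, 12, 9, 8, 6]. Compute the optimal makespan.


Apply Johnson's rule:
  Group 1 (a <= b): [(1, 3, 7), (2, 3, 9), (4, 3, 9), (3, 11, 12)]
  Group 2 (a > b): [(5, 9, 8), (6, 7, 6)]
Optimal job order: [1, 2, 4, 3, 5, 6]
Schedule:
  Job 1: M1 done at 3, M2 done at 10
  Job 2: M1 done at 6, M2 done at 19
  Job 4: M1 done at 9, M2 done at 28
  Job 3: M1 done at 20, M2 done at 40
  Job 5: M1 done at 29, M2 done at 48
  Job 6: M1 done at 36, M2 done at 54
Makespan = 54

54


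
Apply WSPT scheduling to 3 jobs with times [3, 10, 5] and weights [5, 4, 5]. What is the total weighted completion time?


Compute p/w ratios and sort ascending (WSPT): [(3, 5), (5, 5), (10, 4)]
Compute weighted completion times:
  Job (p=3,w=5): C=3, w*C=5*3=15
  Job (p=5,w=5): C=8, w*C=5*8=40
  Job (p=10,w=4): C=18, w*C=4*18=72
Total weighted completion time = 127

127


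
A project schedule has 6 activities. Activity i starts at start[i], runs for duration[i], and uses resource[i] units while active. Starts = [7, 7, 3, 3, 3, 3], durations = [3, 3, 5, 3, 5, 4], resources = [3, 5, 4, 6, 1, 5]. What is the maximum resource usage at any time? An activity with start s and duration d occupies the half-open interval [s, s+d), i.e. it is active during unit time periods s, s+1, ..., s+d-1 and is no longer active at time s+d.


Each activity i is active on [start_i, start_i + duration_i).
Compute total resource usage per time slot:
  t=0: active resources = [], total = 0
  t=1: active resources = [], total = 0
  t=2: active resources = [], total = 0
  t=3: active resources = [4, 6, 1, 5], total = 16
  t=4: active resources = [4, 6, 1, 5], total = 16
  t=5: active resources = [4, 6, 1, 5], total = 16
  t=6: active resources = [4, 1, 5], total = 10
  t=7: active resources = [3, 5, 4, 1], total = 13
  t=8: active resources = [3, 5], total = 8
  t=9: active resources = [3, 5], total = 8
Peak resource demand = 16

16


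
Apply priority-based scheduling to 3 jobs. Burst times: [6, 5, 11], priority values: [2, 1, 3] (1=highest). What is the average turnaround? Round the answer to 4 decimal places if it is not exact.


Sort by priority (ascending = highest first):
Order: [(1, 5), (2, 6), (3, 11)]
Completion times:
  Priority 1, burst=5, C=5
  Priority 2, burst=6, C=11
  Priority 3, burst=11, C=22
Average turnaround = 38/3 = 12.6667

12.6667


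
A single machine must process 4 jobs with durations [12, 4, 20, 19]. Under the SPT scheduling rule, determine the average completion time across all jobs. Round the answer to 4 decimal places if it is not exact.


Sort jobs by processing time (SPT order): [4, 12, 19, 20]
Compute completion times sequentially:
  Job 1: processing = 4, completes at 4
  Job 2: processing = 12, completes at 16
  Job 3: processing = 19, completes at 35
  Job 4: processing = 20, completes at 55
Sum of completion times = 110
Average completion time = 110/4 = 27.5

27.5


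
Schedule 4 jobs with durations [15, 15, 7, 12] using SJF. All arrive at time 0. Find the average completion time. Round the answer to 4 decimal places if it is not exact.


SJF order (ascending): [7, 12, 15, 15]
Completion times:
  Job 1: burst=7, C=7
  Job 2: burst=12, C=19
  Job 3: burst=15, C=34
  Job 4: burst=15, C=49
Average completion = 109/4 = 27.25

27.25


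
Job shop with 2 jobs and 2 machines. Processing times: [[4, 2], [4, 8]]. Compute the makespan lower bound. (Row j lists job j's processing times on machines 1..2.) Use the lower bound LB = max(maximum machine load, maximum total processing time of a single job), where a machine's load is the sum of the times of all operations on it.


Machine loads:
  Machine 1: 4 + 4 = 8
  Machine 2: 2 + 8 = 10
Max machine load = 10
Job totals:
  Job 1: 6
  Job 2: 12
Max job total = 12
Lower bound = max(10, 12) = 12

12


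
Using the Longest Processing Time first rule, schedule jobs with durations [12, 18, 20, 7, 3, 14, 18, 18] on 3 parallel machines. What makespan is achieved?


Sort jobs in decreasing order (LPT): [20, 18, 18, 18, 14, 12, 7, 3]
Assign each job to the least loaded machine:
  Machine 1: jobs [20, 12, 7], load = 39
  Machine 2: jobs [18, 18], load = 36
  Machine 3: jobs [18, 14, 3], load = 35
Makespan = max load = 39

39


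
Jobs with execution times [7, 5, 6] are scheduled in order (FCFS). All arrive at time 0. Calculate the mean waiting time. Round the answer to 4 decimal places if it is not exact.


FCFS order (as given): [7, 5, 6]
Waiting times:
  Job 1: wait = 0
  Job 2: wait = 7
  Job 3: wait = 12
Sum of waiting times = 19
Average waiting time = 19/3 = 6.3333

6.3333


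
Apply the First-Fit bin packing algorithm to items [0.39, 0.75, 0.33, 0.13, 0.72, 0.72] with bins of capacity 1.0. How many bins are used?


Place items sequentially using First-Fit:
  Item 0.39 -> new Bin 1
  Item 0.75 -> new Bin 2
  Item 0.33 -> Bin 1 (now 0.72)
  Item 0.13 -> Bin 1 (now 0.85)
  Item 0.72 -> new Bin 3
  Item 0.72 -> new Bin 4
Total bins used = 4

4


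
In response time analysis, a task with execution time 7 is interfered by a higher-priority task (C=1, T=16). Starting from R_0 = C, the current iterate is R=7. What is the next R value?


R_next = C + ceil(R_prev / T_hp) * C_hp
ceil(7 / 16) = ceil(0.4375) = 1
Interference = 1 * 1 = 1
R_next = 7 + 1 = 8

8


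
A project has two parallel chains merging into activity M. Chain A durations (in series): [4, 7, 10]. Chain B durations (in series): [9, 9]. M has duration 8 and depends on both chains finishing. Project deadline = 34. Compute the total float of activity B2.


Forward pass: ES(B2) = sum of predecessors on chain B = 9
EF = ES + duration = 9 + 9 = 18
Backward pass: LF(M) = deadline = 34; LS(M) = 34 - 8 = 26
LF(B2) = LS(M) - sum(successors on chain B) = 26 - 0 = 26
LS = LF - duration = 26 - 9 = 17
Total float = LS - ES = 17 - 9 = 8

8


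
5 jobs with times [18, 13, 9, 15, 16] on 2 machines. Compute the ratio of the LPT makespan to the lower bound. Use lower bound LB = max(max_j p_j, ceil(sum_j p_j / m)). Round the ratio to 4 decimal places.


LPT order: [18, 16, 15, 13, 9]
Machine loads after assignment: [40, 31]
LPT makespan = 40
Lower bound = max(max_job, ceil(total/2)) = max(18, 36) = 36
Ratio = 40 / 36 = 1.1111

1.1111


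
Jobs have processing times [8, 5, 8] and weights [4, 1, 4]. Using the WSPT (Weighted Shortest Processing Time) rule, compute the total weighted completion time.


Compute p/w ratios and sort ascending (WSPT): [(8, 4), (8, 4), (5, 1)]
Compute weighted completion times:
  Job (p=8,w=4): C=8, w*C=4*8=32
  Job (p=8,w=4): C=16, w*C=4*16=64
  Job (p=5,w=1): C=21, w*C=1*21=21
Total weighted completion time = 117

117


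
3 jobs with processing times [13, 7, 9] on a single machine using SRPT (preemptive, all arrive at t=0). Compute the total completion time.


Since all jobs arrive at t=0, SRPT equals SPT ordering.
SPT order: [7, 9, 13]
Completion times:
  Job 1: p=7, C=7
  Job 2: p=9, C=16
  Job 3: p=13, C=29
Total completion time = 7 + 16 + 29 = 52

52


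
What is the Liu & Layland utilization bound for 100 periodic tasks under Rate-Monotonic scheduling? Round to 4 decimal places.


Compute 2^(1/100) = 1.0069555501
Subtract 1: 1.0069555501 - 1 = 0.0069555501
Multiply by n: 100 * 0.0069555501 = 0.6955550100
Round to 4 dp: 0.6956

0.6956


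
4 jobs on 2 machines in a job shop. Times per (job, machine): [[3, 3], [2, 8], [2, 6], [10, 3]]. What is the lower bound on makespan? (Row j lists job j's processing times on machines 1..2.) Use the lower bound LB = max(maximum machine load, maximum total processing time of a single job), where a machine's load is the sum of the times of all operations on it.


Machine loads:
  Machine 1: 3 + 2 + 2 + 10 = 17
  Machine 2: 3 + 8 + 6 + 3 = 20
Max machine load = 20
Job totals:
  Job 1: 6
  Job 2: 10
  Job 3: 8
  Job 4: 13
Max job total = 13
Lower bound = max(20, 13) = 20

20


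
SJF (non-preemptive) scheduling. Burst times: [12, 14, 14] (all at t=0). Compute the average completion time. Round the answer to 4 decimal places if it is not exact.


SJF order (ascending): [12, 14, 14]
Completion times:
  Job 1: burst=12, C=12
  Job 2: burst=14, C=26
  Job 3: burst=14, C=40
Average completion = 78/3 = 26.0

26.0


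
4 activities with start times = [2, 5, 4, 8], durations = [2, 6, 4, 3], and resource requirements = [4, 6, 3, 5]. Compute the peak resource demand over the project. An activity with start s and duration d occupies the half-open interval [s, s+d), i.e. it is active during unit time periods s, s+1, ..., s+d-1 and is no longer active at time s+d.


Each activity i is active on [start_i, start_i + duration_i).
Compute total resource usage per time slot:
  t=0: active resources = [], total = 0
  t=1: active resources = [], total = 0
  t=2: active resources = [4], total = 4
  t=3: active resources = [4], total = 4
  t=4: active resources = [3], total = 3
  t=5: active resources = [6, 3], total = 9
  t=6: active resources = [6, 3], total = 9
  t=7: active resources = [6, 3], total = 9
  t=8: active resources = [6, 5], total = 11
  t=9: active resources = [6, 5], total = 11
  t=10: active resources = [6, 5], total = 11
Peak resource demand = 11

11


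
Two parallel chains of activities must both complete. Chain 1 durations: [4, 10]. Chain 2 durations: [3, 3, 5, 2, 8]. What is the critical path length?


Path A total = 4 + 10 = 14
Path B total = 3 + 3 + 5 + 2 + 8 = 21
Critical path = longest path = max(14, 21) = 21

21


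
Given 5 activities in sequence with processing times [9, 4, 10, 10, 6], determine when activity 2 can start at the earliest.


Activity 2 starts after activities 1 through 1 complete.
Predecessor durations: [9]
ES = 9 = 9

9


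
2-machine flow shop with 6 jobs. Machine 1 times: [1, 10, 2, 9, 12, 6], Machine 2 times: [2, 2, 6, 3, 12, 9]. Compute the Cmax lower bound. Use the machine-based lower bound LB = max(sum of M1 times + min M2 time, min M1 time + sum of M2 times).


LB1 = sum(M1 times) + min(M2 times) = 40 + 2 = 42
LB2 = min(M1 times) + sum(M2 times) = 1 + 34 = 35
Lower bound = max(LB1, LB2) = max(42, 35) = 42

42


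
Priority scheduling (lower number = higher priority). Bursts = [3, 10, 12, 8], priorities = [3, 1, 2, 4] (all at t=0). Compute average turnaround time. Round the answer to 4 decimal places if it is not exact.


Sort by priority (ascending = highest first):
Order: [(1, 10), (2, 12), (3, 3), (4, 8)]
Completion times:
  Priority 1, burst=10, C=10
  Priority 2, burst=12, C=22
  Priority 3, burst=3, C=25
  Priority 4, burst=8, C=33
Average turnaround = 90/4 = 22.5

22.5


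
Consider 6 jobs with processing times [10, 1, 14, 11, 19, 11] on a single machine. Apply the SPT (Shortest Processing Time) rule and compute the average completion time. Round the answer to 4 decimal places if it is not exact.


Sort jobs by processing time (SPT order): [1, 10, 11, 11, 14, 19]
Compute completion times sequentially:
  Job 1: processing = 1, completes at 1
  Job 2: processing = 10, completes at 11
  Job 3: processing = 11, completes at 22
  Job 4: processing = 11, completes at 33
  Job 5: processing = 14, completes at 47
  Job 6: processing = 19, completes at 66
Sum of completion times = 180
Average completion time = 180/6 = 30.0

30.0


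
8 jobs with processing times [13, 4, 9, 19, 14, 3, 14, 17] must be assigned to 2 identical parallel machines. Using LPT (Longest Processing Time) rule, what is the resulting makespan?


Sort jobs in decreasing order (LPT): [19, 17, 14, 14, 13, 9, 4, 3]
Assign each job to the least loaded machine:
  Machine 1: jobs [19, 14, 9, 4], load = 46
  Machine 2: jobs [17, 14, 13, 3], load = 47
Makespan = max load = 47

47


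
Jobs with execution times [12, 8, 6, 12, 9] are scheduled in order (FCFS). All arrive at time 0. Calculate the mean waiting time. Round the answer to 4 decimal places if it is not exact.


FCFS order (as given): [12, 8, 6, 12, 9]
Waiting times:
  Job 1: wait = 0
  Job 2: wait = 12
  Job 3: wait = 20
  Job 4: wait = 26
  Job 5: wait = 38
Sum of waiting times = 96
Average waiting time = 96/5 = 19.2

19.2


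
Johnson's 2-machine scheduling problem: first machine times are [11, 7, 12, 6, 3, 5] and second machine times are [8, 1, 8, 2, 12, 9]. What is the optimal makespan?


Apply Johnson's rule:
  Group 1 (a <= b): [(5, 3, 12), (6, 5, 9)]
  Group 2 (a > b): [(1, 11, 8), (3, 12, 8), (4, 6, 2), (2, 7, 1)]
Optimal job order: [5, 6, 1, 3, 4, 2]
Schedule:
  Job 5: M1 done at 3, M2 done at 15
  Job 6: M1 done at 8, M2 done at 24
  Job 1: M1 done at 19, M2 done at 32
  Job 3: M1 done at 31, M2 done at 40
  Job 4: M1 done at 37, M2 done at 42
  Job 2: M1 done at 44, M2 done at 45
Makespan = 45

45


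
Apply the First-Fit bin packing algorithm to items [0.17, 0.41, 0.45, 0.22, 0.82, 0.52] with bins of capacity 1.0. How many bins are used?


Place items sequentially using First-Fit:
  Item 0.17 -> new Bin 1
  Item 0.41 -> Bin 1 (now 0.58)
  Item 0.45 -> new Bin 2
  Item 0.22 -> Bin 1 (now 0.8)
  Item 0.82 -> new Bin 3
  Item 0.52 -> Bin 2 (now 0.97)
Total bins used = 3

3


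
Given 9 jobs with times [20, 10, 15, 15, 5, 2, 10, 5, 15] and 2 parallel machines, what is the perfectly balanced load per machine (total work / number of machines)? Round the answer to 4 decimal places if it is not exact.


Total processing time = 20 + 10 + 15 + 15 + 5 + 2 + 10 + 5 + 15 = 97
Number of machines = 2
Ideal balanced load = 97 / 2 = 48.5

48.5


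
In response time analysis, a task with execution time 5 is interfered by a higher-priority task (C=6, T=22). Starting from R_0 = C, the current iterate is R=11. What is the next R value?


R_next = C + ceil(R_prev / T_hp) * C_hp
ceil(11 / 22) = ceil(0.5) = 1
Interference = 1 * 6 = 6
R_next = 5 + 6 = 11
R_next = R_prev, so the iteration has converged (response time = 11).

11


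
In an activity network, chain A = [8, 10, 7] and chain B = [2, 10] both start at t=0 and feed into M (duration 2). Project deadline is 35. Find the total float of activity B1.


Forward pass: ES(B1) = sum of predecessors on chain B = 0
EF = ES + duration = 0 + 2 = 2
Backward pass: LF(M) = deadline = 35; LS(M) = 35 - 2 = 33
LF(B1) = LS(M) - sum(successors on chain B) = 33 - 10 = 23
LS = LF - duration = 23 - 2 = 21
Total float = LS - ES = 21 - 0 = 21

21


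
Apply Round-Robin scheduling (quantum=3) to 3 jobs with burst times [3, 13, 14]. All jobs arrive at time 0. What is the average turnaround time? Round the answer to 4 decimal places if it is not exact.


Time quantum = 3
Execution trace:
  J1 runs 3 units, time = 3
  J2 runs 3 units, time = 6
  J3 runs 3 units, time = 9
  J2 runs 3 units, time = 12
  J3 runs 3 units, time = 15
  J2 runs 3 units, time = 18
  J3 runs 3 units, time = 21
  J2 runs 3 units, time = 24
  J3 runs 3 units, time = 27
  J2 runs 1 units, time = 28
  J3 runs 2 units, time = 30
Finish times: [3, 28, 30]
Average turnaround = 61/3 = 20.3333

20.3333


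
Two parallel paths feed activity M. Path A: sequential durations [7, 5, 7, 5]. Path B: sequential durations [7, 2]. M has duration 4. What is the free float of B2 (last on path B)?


ES(B2) = sum of predecessors on chain B = 7
EF(B2) = ES + duration = 7 + 2 = 9
Successor of B2 is M. ES(M) = max(sum(A), sum(B)) = max(24, 9) = 24
Free float = ES(successor) - EF(current) = 24 - 9 = 15

15


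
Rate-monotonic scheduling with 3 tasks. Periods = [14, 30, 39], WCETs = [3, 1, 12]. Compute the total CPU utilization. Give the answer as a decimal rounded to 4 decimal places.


Compute individual utilizations (exact fractions):
  Task 1: C/T = 3/14 (approx. 0.2143)
  Task 2: C/T = 1/30 (approx. 0.0333)
  Task 3: C/T = 12/39 = 4/13 (approx. 0.3077)
Total utilization U = 3/14 + 1/30 + 4/13 = 758/1365
Rounded to 4 decimal places: U = 0.5553
RM (Liu & Layland) bound for 3 tasks = 0.779763; compare with U = 758/1365 (approx. 0.555311)
U <= bound, so schedulable by RM sufficient condition.

0.5553


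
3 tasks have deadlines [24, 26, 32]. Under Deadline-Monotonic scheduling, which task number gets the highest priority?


Sort tasks by relative deadline (ascending):
  Task 1: deadline = 24
  Task 2: deadline = 26
  Task 3: deadline = 32
Priority order (highest first): [1, 2, 3]
Highest priority task = 1

1


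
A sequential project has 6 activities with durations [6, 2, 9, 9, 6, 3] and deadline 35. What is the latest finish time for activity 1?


LF(activity 1) = deadline - sum of successor durations
Successors: activities 2 through 6 with durations [2, 9, 9, 6, 3]
Sum of successor durations = 29
LF = 35 - 29 = 6

6


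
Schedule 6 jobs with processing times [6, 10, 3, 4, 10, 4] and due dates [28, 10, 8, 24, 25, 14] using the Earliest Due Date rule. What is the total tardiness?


Sort by due date (EDD order): [(3, 8), (10, 10), (4, 14), (4, 24), (10, 25), (6, 28)]
Compute completion times and tardiness:
  Job 1: p=3, d=8, C=3, tardiness=max(0,3-8)=0
  Job 2: p=10, d=10, C=13, tardiness=max(0,13-10)=3
  Job 3: p=4, d=14, C=17, tardiness=max(0,17-14)=3
  Job 4: p=4, d=24, C=21, tardiness=max(0,21-24)=0
  Job 5: p=10, d=25, C=31, tardiness=max(0,31-25)=6
  Job 6: p=6, d=28, C=37, tardiness=max(0,37-28)=9
Total tardiness = 21

21


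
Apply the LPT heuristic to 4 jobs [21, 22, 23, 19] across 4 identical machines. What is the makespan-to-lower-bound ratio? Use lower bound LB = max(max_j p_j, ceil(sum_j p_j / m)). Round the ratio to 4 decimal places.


LPT order: [23, 22, 21, 19]
Machine loads after assignment: [23, 22, 21, 19]
LPT makespan = 23
Lower bound = max(max_job, ceil(total/4)) = max(23, 22) = 23
Ratio = 23 / 23 = 1.0

1.0


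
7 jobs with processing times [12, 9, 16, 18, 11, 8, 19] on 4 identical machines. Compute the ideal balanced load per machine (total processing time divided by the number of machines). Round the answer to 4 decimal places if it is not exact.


Total processing time = 12 + 9 + 16 + 18 + 11 + 8 + 19 = 93
Number of machines = 4
Ideal balanced load = 93 / 4 = 23.25

23.25


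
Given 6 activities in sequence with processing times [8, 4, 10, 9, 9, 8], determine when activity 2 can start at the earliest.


Activity 2 starts after activities 1 through 1 complete.
Predecessor durations: [8]
ES = 8 = 8

8


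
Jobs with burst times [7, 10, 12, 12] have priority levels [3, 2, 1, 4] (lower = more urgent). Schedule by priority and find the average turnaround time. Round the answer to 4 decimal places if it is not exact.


Sort by priority (ascending = highest first):
Order: [(1, 12), (2, 10), (3, 7), (4, 12)]
Completion times:
  Priority 1, burst=12, C=12
  Priority 2, burst=10, C=22
  Priority 3, burst=7, C=29
  Priority 4, burst=12, C=41
Average turnaround = 104/4 = 26.0

26.0


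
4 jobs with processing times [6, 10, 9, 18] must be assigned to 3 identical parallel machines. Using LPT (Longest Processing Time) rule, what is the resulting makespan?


Sort jobs in decreasing order (LPT): [18, 10, 9, 6]
Assign each job to the least loaded machine:
  Machine 1: jobs [18], load = 18
  Machine 2: jobs [10], load = 10
  Machine 3: jobs [9, 6], load = 15
Makespan = max load = 18

18


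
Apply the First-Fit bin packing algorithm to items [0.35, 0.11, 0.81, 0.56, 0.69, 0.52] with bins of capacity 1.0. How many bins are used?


Place items sequentially using First-Fit:
  Item 0.35 -> new Bin 1
  Item 0.11 -> Bin 1 (now 0.46)
  Item 0.81 -> new Bin 2
  Item 0.56 -> new Bin 3
  Item 0.69 -> new Bin 4
  Item 0.52 -> Bin 1 (now 0.98)
Total bins used = 4

4


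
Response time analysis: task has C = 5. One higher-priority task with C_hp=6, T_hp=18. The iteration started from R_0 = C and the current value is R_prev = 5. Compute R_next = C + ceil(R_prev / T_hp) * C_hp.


R_next = C + ceil(R_prev / T_hp) * C_hp
ceil(5 / 18) = ceil(0.2778) = 1
Interference = 1 * 6 = 6
R_next = 5 + 6 = 11

11


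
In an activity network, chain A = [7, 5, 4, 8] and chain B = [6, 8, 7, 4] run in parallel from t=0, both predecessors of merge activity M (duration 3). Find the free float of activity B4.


ES(B4) = sum of predecessors on chain B = 21
EF(B4) = ES + duration = 21 + 4 = 25
Successor of B4 is M. ES(M) = max(sum(A), sum(B)) = max(24, 25) = 25
Free float = ES(successor) - EF(current) = 25 - 25 = 0

0


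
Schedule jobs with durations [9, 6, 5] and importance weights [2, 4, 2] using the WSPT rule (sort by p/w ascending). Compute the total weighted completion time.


Compute p/w ratios and sort ascending (WSPT): [(6, 4), (5, 2), (9, 2)]
Compute weighted completion times:
  Job (p=6,w=4): C=6, w*C=4*6=24
  Job (p=5,w=2): C=11, w*C=2*11=22
  Job (p=9,w=2): C=20, w*C=2*20=40
Total weighted completion time = 86

86


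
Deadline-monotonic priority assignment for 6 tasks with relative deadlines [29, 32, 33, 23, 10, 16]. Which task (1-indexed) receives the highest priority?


Sort tasks by relative deadline (ascending):
  Task 5: deadline = 10
  Task 6: deadline = 16
  Task 4: deadline = 23
  Task 1: deadline = 29
  Task 2: deadline = 32
  Task 3: deadline = 33
Priority order (highest first): [5, 6, 4, 1, 2, 3]
Highest priority task = 5

5


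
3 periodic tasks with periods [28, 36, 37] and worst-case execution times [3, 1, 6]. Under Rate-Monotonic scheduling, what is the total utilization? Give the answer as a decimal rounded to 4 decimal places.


Compute individual utilizations (exact fractions):
  Task 1: C/T = 3/28 (approx. 0.1071)
  Task 2: C/T = 1/36 (approx. 0.0278)
  Task 3: C/T = 6/37 (approx. 0.1622)
Total utilization U = 3/28 + 1/36 + 6/37 = 1385/4662
Rounded to 4 decimal places: U = 0.2971
RM (Liu & Layland) bound for 3 tasks = 0.779763; compare with U = 1385/4662 (approx. 0.297083)
U <= bound, so schedulable by RM sufficient condition.

0.2971


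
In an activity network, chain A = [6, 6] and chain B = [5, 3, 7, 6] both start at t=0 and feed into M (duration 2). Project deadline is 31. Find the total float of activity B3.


Forward pass: ES(B3) = sum of predecessors on chain B = 8
EF = ES + duration = 8 + 7 = 15
Backward pass: LF(M) = deadline = 31; LS(M) = 31 - 2 = 29
LF(B3) = LS(M) - sum(successors on chain B) = 29 - 6 = 23
LS = LF - duration = 23 - 7 = 16
Total float = LS - ES = 16 - 8 = 8

8


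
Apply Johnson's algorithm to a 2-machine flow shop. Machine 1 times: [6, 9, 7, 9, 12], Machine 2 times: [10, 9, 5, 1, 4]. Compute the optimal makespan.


Apply Johnson's rule:
  Group 1 (a <= b): [(1, 6, 10), (2, 9, 9)]
  Group 2 (a > b): [(3, 7, 5), (5, 12, 4), (4, 9, 1)]
Optimal job order: [1, 2, 3, 5, 4]
Schedule:
  Job 1: M1 done at 6, M2 done at 16
  Job 2: M1 done at 15, M2 done at 25
  Job 3: M1 done at 22, M2 done at 30
  Job 5: M1 done at 34, M2 done at 38
  Job 4: M1 done at 43, M2 done at 44
Makespan = 44

44


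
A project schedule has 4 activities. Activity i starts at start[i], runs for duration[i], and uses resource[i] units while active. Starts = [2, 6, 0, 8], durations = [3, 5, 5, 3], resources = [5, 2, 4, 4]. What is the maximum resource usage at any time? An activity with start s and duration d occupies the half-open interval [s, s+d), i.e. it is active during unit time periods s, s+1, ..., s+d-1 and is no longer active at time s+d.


Each activity i is active on [start_i, start_i + duration_i).
Compute total resource usage per time slot:
  t=0: active resources = [4], total = 4
  t=1: active resources = [4], total = 4
  t=2: active resources = [5, 4], total = 9
  t=3: active resources = [5, 4], total = 9
  t=4: active resources = [5, 4], total = 9
  t=5: active resources = [], total = 0
  t=6: active resources = [2], total = 2
  t=7: active resources = [2], total = 2
  t=8: active resources = [2, 4], total = 6
  t=9: active resources = [2, 4], total = 6
  t=10: active resources = [2, 4], total = 6
Peak resource demand = 9

9


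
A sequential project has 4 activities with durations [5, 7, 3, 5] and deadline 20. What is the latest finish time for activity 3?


LF(activity 3) = deadline - sum of successor durations
Successors: activities 4 through 4 with durations [5]
Sum of successor durations = 5
LF = 20 - 5 = 15

15


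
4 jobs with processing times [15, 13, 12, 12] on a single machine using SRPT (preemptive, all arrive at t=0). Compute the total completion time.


Since all jobs arrive at t=0, SRPT equals SPT ordering.
SPT order: [12, 12, 13, 15]
Completion times:
  Job 1: p=12, C=12
  Job 2: p=12, C=24
  Job 3: p=13, C=37
  Job 4: p=15, C=52
Total completion time = 12 + 24 + 37 + 52 = 125

125


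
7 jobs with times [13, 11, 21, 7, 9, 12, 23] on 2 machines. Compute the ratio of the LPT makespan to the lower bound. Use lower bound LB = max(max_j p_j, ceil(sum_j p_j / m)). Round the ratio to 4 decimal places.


LPT order: [23, 21, 13, 12, 11, 9, 7]
Machine loads after assignment: [51, 45]
LPT makespan = 51
Lower bound = max(max_job, ceil(total/2)) = max(23, 48) = 48
Ratio = 51 / 48 = 1.0625

1.0625


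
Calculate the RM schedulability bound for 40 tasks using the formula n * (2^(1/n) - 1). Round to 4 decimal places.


Compute 2^(1/40) = 1.0174796921
Subtract 1: 1.0174796921 - 1 = 0.0174796921
Multiply by n: 40 * 0.0174796921 = 0.6991876840
Round to 4 dp: 0.6992

0.6992


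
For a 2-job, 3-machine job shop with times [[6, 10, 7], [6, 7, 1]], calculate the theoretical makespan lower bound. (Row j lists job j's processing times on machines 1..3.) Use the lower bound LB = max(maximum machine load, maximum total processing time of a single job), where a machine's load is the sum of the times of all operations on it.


Machine loads:
  Machine 1: 6 + 6 = 12
  Machine 2: 10 + 7 = 17
  Machine 3: 7 + 1 = 8
Max machine load = 17
Job totals:
  Job 1: 23
  Job 2: 14
Max job total = 23
Lower bound = max(17, 23) = 23

23


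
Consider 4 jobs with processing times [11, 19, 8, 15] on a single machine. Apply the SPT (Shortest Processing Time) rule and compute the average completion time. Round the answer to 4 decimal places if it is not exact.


Sort jobs by processing time (SPT order): [8, 11, 15, 19]
Compute completion times sequentially:
  Job 1: processing = 8, completes at 8
  Job 2: processing = 11, completes at 19
  Job 3: processing = 15, completes at 34
  Job 4: processing = 19, completes at 53
Sum of completion times = 114
Average completion time = 114/4 = 28.5

28.5


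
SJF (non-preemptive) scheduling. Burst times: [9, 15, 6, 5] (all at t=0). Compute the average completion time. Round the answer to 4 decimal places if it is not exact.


SJF order (ascending): [5, 6, 9, 15]
Completion times:
  Job 1: burst=5, C=5
  Job 2: burst=6, C=11
  Job 3: burst=9, C=20
  Job 4: burst=15, C=35
Average completion = 71/4 = 17.75

17.75


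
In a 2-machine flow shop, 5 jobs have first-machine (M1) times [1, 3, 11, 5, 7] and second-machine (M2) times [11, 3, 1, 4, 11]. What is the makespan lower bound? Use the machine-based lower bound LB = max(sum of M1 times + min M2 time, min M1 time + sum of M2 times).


LB1 = sum(M1 times) + min(M2 times) = 27 + 1 = 28
LB2 = min(M1 times) + sum(M2 times) = 1 + 30 = 31
Lower bound = max(LB1, LB2) = max(28, 31) = 31

31


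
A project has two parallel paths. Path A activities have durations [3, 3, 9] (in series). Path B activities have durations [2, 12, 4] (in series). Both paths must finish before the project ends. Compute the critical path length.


Path A total = 3 + 3 + 9 = 15
Path B total = 2 + 12 + 4 = 18
Critical path = longest path = max(15, 18) = 18

18


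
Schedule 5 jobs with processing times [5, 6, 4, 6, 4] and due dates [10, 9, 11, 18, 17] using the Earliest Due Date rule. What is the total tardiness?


Sort by due date (EDD order): [(6, 9), (5, 10), (4, 11), (4, 17), (6, 18)]
Compute completion times and tardiness:
  Job 1: p=6, d=9, C=6, tardiness=max(0,6-9)=0
  Job 2: p=5, d=10, C=11, tardiness=max(0,11-10)=1
  Job 3: p=4, d=11, C=15, tardiness=max(0,15-11)=4
  Job 4: p=4, d=17, C=19, tardiness=max(0,19-17)=2
  Job 5: p=6, d=18, C=25, tardiness=max(0,25-18)=7
Total tardiness = 14

14


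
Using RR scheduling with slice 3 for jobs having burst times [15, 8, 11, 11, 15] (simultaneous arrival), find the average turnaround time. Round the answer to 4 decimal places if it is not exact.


Time quantum = 3
Execution trace:
  J1 runs 3 units, time = 3
  J2 runs 3 units, time = 6
  J3 runs 3 units, time = 9
  J4 runs 3 units, time = 12
  J5 runs 3 units, time = 15
  J1 runs 3 units, time = 18
  J2 runs 3 units, time = 21
  J3 runs 3 units, time = 24
  J4 runs 3 units, time = 27
  J5 runs 3 units, time = 30
  J1 runs 3 units, time = 33
  J2 runs 2 units, time = 35
  J3 runs 3 units, time = 38
  J4 runs 3 units, time = 41
  J5 runs 3 units, time = 44
  J1 runs 3 units, time = 47
  J3 runs 2 units, time = 49
  J4 runs 2 units, time = 51
  J5 runs 3 units, time = 54
  J1 runs 3 units, time = 57
  J5 runs 3 units, time = 60
Finish times: [57, 35, 49, 51, 60]
Average turnaround = 252/5 = 50.4

50.4


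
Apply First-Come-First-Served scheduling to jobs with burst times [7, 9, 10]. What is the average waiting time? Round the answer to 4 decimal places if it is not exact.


FCFS order (as given): [7, 9, 10]
Waiting times:
  Job 1: wait = 0
  Job 2: wait = 7
  Job 3: wait = 16
Sum of waiting times = 23
Average waiting time = 23/3 = 7.6667

7.6667


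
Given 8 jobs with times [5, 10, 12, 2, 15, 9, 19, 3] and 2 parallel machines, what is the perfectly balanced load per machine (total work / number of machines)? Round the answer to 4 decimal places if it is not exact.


Total processing time = 5 + 10 + 12 + 2 + 15 + 9 + 19 + 3 = 75
Number of machines = 2
Ideal balanced load = 75 / 2 = 37.5

37.5


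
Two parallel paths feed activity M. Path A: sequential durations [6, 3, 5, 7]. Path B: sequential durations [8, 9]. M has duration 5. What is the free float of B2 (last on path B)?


ES(B2) = sum of predecessors on chain B = 8
EF(B2) = ES + duration = 8 + 9 = 17
Successor of B2 is M. ES(M) = max(sum(A), sum(B)) = max(21, 17) = 21
Free float = ES(successor) - EF(current) = 21 - 17 = 4

4
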